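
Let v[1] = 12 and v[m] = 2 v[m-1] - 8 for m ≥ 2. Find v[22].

The fixed point is -8/(1 - 2) = 8, so v[m] - 8 = 2(v[m-1] - 8).
Hence v[m] = 4·2^{m-1} + 8.
v[22] = 4·2^{21} + 8 = 4·2097152 + 8 = 8388616.

8388616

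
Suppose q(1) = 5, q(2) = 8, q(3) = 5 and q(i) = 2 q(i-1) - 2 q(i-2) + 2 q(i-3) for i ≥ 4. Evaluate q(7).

40

q(4) = 2*5 - 2*8 + 2*5 = 4
q(5) = 2*4 - 2*5 + 2*8 = 14
q(6) = 2*14 - 2*4 + 2*5 = 30
q(7) = 2*30 - 2*14 + 2*4 = 40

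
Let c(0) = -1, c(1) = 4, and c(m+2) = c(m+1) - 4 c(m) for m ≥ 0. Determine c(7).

c(2) = 4 - 4*(-1) = 8
c(3) = 8 - 4*4 = -8
c(4) = (-8) - 4*8 = -40
c(5) = (-40) - 4*(-8) = -8
c(6) = (-8) - 4*(-40) = 152
c(7) = 152 - 4*(-8) = 184

184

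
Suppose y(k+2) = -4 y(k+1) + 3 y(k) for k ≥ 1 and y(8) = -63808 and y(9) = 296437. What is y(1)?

5

Rearranging, y(k-2) = (y(k) + 4 y(k-1)) / 3.
y(7) = (296437 + 4·(-63808)) / 3 = 41205/3 = 13735
y(6) = (-63808 + 4·13735) / 3 = -8868/3 = -2956
y(5) = (13735 + 4·(-2956)) / 3 = 1911/3 = 637
y(4) = (-2956 + 4·637) / 3 = -408/3 = -136
y(3) = (637 + 4·(-136)) / 3 = 93/3 = 31
y(2) = (-136 + 4·31) / 3 = -12/3 = -4
y(1) = (31 + 4·(-4)) / 3 = 15/3 = 5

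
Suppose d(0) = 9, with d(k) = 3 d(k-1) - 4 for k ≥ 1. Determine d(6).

d(1) = 3(9) - 4 = 23
d(2) = 3(23) - 4 = 65
d(3) = 3(65) - 4 = 191
d(4) = 3(191) - 4 = 569
d(5) = 3(569) - 4 = 1703
d(6) = 3(1703) - 4 = 5105

5105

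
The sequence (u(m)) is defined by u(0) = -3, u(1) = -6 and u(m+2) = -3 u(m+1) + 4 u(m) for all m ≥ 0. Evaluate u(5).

u(2) = -3·(-6) + 4·(-3) = 6
u(3) = -3·6 + 4·(-6) = -42
u(4) = -3·(-42) + 4·6 = 150
u(5) = -3·150 + 4·(-42) = -618

-618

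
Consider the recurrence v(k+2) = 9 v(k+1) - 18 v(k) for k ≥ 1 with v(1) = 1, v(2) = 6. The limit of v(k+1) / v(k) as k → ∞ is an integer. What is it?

6

The characteristic equation is r^2 - 9r + 18 = 0, which factors as (r - 6)(r - 3) = 0.
So the roots are 6 and 3. Since |6| > |3| and the coefficient of 6^k is non-zero, the ratio tends to 6.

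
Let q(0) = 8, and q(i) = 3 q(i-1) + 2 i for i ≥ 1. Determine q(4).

764

q(1) = 3(8) + 2 = 26
q(2) = 3(26) + 4 = 82
q(3) = 3(82) + 6 = 252
q(4) = 3(252) + 8 = 764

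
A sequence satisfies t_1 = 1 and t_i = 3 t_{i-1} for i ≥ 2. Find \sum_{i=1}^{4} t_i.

t_2 = 3(1) = 3
t_3 = 3(3) = 9
t_4 = 3(9) = 27
Sum = 1 + 3 + 9 + 27 = 40

40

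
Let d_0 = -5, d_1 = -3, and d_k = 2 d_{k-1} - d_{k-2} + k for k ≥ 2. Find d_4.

d_2 = 2(-3) - (-5) + 2 = 1
d_3 = 2(1) - (-3) + 3 = 8
d_4 = 2(8) - 1 + 4 = 19

19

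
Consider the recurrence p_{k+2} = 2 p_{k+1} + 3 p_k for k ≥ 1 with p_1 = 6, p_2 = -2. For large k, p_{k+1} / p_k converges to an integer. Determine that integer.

The characteristic equation is r^2 - 2r - 3 = 0, which factors as (r - 3)(r + 1) = 0.
So the roots are 3 and -1. Since |3| > |-1| and the coefficient of 3^k is non-zero, the ratio tends to 3.

3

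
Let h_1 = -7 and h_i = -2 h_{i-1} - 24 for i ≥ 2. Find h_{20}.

-524296

The fixed point is -24/(1 + 2) = -8, so h_i + 8 = -2(h_{i-1} + 8).
Hence h_i = 1·(-2)^{i-1} - 8.
h_{20} = 1·(-2)^{19} - 8 = 1·-524288 - 8 = -524296.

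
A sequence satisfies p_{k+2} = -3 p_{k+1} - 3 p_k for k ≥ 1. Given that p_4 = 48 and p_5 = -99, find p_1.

Rearranging, p_{k-2} = (p_k + 3 p_{k-1}) / -3.
p_3 = (-99 + 3(48)) / -3 = 45/-3 = -15
p_2 = (48 + 3(-15)) / -3 = 3/-3 = -1
p_1 = (-15 + 3(-1)) / -3 = -18/-3 = 6

6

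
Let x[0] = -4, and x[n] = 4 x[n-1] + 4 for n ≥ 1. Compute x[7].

-43692

x[1] = 4*(-4) + 4 = -12
x[2] = 4*(-12) + 4 = -44
x[3] = 4*(-44) + 4 = -172
x[4] = 4*(-172) + 4 = -684
x[5] = 4*(-684) + 4 = -2732
x[6] = 4*(-2732) + 4 = -10924
x[7] = 4*(-10924) + 4 = -43692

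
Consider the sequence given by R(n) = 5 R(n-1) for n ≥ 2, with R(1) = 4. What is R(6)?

12500

R(2) = 5·4 = 20
R(3) = 5·20 = 100
R(4) = 5·100 = 500
R(5) = 5·500 = 2500
R(6) = 5·2500 = 12500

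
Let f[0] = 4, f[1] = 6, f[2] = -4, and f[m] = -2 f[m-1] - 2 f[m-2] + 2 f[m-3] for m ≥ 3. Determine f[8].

-160

f[3] = -2(-4) - 2(6) + 2(4) = 4
f[4] = -2(4) - 2(-4) + 2(6) = 12
f[5] = -2(12) - 2(4) + 2(-4) = -40
f[6] = -2(-40) - 2(12) + 2(4) = 64
f[7] = -2(64) - 2(-40) + 2(12) = -24
f[8] = -2(-24) - 2(64) + 2(-40) = -160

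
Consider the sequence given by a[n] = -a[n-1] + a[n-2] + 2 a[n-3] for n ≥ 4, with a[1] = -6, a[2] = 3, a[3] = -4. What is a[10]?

a[4] = -(-4) + 3 + 2(-6) = -5
a[5] = -(-5) + (-4) + 2(3) = 7
a[6] = -7 + (-5) + 2(-4) = -20
a[7] = -(-20) + 7 + 2(-5) = 17
a[8] = -17 + (-20) + 2(7) = -23
a[9] = -(-23) + 17 + 2(-20) = 0
a[10] = -0 + (-23) + 2(17) = 11

11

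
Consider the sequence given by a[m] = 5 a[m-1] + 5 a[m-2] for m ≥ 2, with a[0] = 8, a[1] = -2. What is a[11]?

199368750

a[2] = 5·(-2) + 5·8 = 30
a[3] = 5·30 + 5·(-2) = 140
a[4] = 5·140 + 5·30 = 850
a[5] = 5·850 + 5·140 = 4950
a[6] = 5·4950 + 5·850 = 29000
a[7] = 5·29000 + 5·4950 = 169750
a[8] = 5·169750 + 5·29000 = 993750
a[9] = 5·993750 + 5·169750 = 5817500
a[10] = 5·5817500 + 5·993750 = 34056250
a[11] = 5·34056250 + 5·5817500 = 199368750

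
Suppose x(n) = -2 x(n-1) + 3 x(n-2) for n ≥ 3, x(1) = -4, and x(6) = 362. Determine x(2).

Let x(2) = w.
x(3) = -12 - 2w
x(4) = 24 + 7w
x(5) = -84 - 20w
x(6) = 240 + 61w
So 240 + 61w = 362, giving w = 2.

2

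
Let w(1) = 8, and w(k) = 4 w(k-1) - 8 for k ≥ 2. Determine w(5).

1368

w(2) = 4(8) - 8 = 24
w(3) = 4(24) - 8 = 88
w(4) = 4(88) - 8 = 344
w(5) = 4(344) - 8 = 1368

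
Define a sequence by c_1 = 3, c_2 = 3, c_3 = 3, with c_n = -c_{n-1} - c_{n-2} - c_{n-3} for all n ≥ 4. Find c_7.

3

c_4 = -3 - 3 - 3 = -9
c_5 = -(-9) - 3 - 3 = 3
c_6 = -3 - (-9) - 3 = 3
c_7 = -3 - 3 - (-9) = 3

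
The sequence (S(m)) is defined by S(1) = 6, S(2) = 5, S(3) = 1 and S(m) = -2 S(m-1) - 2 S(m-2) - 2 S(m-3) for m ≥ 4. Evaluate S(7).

S(4) = -2·1 - 2·5 - 2·6 = -24
S(5) = -2·(-24) - 2·1 - 2·5 = 36
S(6) = -2·36 - 2·(-24) - 2·1 = -26
S(7) = -2·(-26) - 2·36 - 2·(-24) = 28

28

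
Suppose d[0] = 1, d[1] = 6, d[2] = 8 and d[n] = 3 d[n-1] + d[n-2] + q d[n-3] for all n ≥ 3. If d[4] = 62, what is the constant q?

-4

d[3] = 30 + q
d[4] = 98 + 9q
So 98 + 9q = 62, giving q = -4.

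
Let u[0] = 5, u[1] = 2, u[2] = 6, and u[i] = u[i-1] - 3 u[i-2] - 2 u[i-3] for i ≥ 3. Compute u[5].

-14

u[3] = 6 - 3(2) - 2(5) = -10
u[4] = (-10) - 3(6) - 2(2) = -32
u[5] = (-32) - 3(-10) - 2(6) = -14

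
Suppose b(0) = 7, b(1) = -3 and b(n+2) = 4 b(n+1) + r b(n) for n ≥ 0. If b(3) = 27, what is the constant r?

b(2) = -12 + 7r
b(3) = -48 + 25r
So -48 + 25r = 27, giving r = 3.

3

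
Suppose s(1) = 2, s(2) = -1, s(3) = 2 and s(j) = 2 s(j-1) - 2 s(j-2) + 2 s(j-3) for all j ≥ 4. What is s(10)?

s(4) = 2(2) - 2(-1) + 2(2) = 10
s(5) = 2(10) - 2(2) + 2(-1) = 14
s(6) = 2(14) - 2(10) + 2(2) = 12
s(7) = 2(12) - 2(14) + 2(10) = 16
s(8) = 2(16) - 2(12) + 2(14) = 36
s(9) = 2(36) - 2(16) + 2(12) = 64
s(10) = 2(64) - 2(36) + 2(16) = 88

88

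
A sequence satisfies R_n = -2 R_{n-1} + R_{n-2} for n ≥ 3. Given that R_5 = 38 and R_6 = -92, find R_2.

Rearranging, R_{n-2} = R_n + 2 R_{n-1}.
R_4 = -92 + 2·38 = -16
R_3 = 38 + 2·(-16) = 6
R_2 = -16 + 2·6 = -4

-4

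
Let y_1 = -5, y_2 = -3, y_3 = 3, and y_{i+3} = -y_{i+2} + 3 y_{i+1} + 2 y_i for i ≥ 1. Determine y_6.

y_4 = -3 + 3*(-3) + 2*(-5) = -22
y_5 = -(-22) + 3*3 + 2*(-3) = 25
y_6 = -25 + 3*(-22) + 2*3 = -85

-85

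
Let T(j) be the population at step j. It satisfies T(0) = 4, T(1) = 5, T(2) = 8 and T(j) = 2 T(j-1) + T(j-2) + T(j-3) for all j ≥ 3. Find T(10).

17079

T(3) = 2(8) + 5 + 4 = 25
T(4) = 2(25) + 8 + 5 = 63
T(5) = 2(63) + 25 + 8 = 159
T(6) = 2(159) + 63 + 25 = 406
T(7) = 2(406) + 159 + 63 = 1034
T(8) = 2(1034) + 406 + 159 = 2633
T(9) = 2(2633) + 1034 + 406 = 6706
T(10) = 2(6706) + 2633 + 1034 = 17079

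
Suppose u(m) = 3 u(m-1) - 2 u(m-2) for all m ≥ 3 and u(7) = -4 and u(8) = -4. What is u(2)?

Rearranging, u(m-2) = (u(m) - 3 u(m-1)) / -2.
u(6) = (-4 - 3*(-4)) / -2 = 8/-2 = -4
u(5) = (-4 - 3*(-4)) / -2 = 8/-2 = -4
u(4) = (-4 - 3*(-4)) / -2 = 8/-2 = -4
u(3) = (-4 - 3*(-4)) / -2 = 8/-2 = -4
u(2) = (-4 - 3*(-4)) / -2 = 8/-2 = -4

-4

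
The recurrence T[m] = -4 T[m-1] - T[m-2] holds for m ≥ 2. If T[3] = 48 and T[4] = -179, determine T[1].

Rearranging, T[m-2] = -(T[m] + 4 T[m-1]).
T[2] = -(-179 + 4(48)) = -13
T[1] = -(48 + 4(-13)) = 4

4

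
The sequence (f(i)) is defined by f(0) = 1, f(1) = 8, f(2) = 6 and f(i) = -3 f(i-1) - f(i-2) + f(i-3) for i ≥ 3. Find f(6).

f(3) = -3·6 - 8 + 1 = -25
f(4) = -3·(-25) - 6 + 8 = 77
f(5) = -3·77 - (-25) + 6 = -200
f(6) = -3·(-200) - 77 + (-25) = 498

498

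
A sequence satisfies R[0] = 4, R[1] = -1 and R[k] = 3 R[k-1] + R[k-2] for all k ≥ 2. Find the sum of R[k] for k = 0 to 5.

36

R[2] = 3(-1) + 4 = 1
R[3] = 3(1) + (-1) = 2
R[4] = 3(2) + 1 = 7
R[5] = 3(7) + 2 = 23
Sum = 4 + (-1) + 1 + 2 + 7 + 23 = 36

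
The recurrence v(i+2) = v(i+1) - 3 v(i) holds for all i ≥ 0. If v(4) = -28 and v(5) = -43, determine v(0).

Rearranging, v(i-2) = (v(i) - v(i-1)) / -3.
v(3) = (-43 - (-28)) / -3 = -15/-3 = 5
v(2) = (-28 - 5) / -3 = -33/-3 = 11
v(1) = (5 - 11) / -3 = -6/-3 = 2
v(0) = (11 - 2) / -3 = 9/-3 = -3

-3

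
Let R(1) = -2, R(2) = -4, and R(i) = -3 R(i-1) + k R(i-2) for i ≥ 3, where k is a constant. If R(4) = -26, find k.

R(3) = 12 - 2k
R(4) = -36 + 2k
So -36 + 2k = -26, giving k = 5.

5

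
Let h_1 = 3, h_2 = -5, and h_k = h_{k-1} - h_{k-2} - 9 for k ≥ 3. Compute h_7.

3

h_3 = (-5) - 3 - 9 = -17
h_4 = (-17) - (-5) - 9 = -21
h_5 = (-21) - (-17) - 9 = -13
h_6 = (-13) - (-21) - 9 = -1
h_7 = (-1) - (-13) - 9 = 3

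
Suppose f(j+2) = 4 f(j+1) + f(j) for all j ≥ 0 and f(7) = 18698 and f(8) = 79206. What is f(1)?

Rearranging, f(j-2) = f(j) - 4 f(j-1).
f(6) = 79206 - 4*18698 = 4414
f(5) = 18698 - 4*4414 = 1042
f(4) = 4414 - 4*1042 = 246
f(3) = 1042 - 4*246 = 58
f(2) = 246 - 4*58 = 14
f(1) = 58 - 4*14 = 2

2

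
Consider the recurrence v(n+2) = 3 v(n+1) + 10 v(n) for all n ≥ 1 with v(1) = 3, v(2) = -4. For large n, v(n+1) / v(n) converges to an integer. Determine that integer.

5

The characteristic equation is r^2 - 3r - 10 = 0, which factors as (r - 5)(r + 2) = 0.
So the roots are 5 and -2. Since |5| > |-2| and the coefficient of 5^n is non-zero, the ratio tends to 5.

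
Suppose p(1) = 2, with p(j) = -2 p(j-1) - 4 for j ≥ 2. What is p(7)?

p(2) = -2·2 - 4 = -8
p(3) = -2·(-8) - 4 = 12
p(4) = -2·12 - 4 = -28
p(5) = -2·(-28) - 4 = 52
p(6) = -2·52 - 4 = -108
p(7) = -2·(-108) - 4 = 212

212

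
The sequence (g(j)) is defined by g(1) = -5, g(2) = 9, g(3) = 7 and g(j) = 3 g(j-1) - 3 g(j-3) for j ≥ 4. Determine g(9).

3627

g(4) = 3(7) - 3(-5) = 36
g(5) = 3(36) - 3(9) = 81
g(6) = 3(81) - 3(7) = 222
g(7) = 3(222) - 3(36) = 558
g(8) = 3(558) - 3(81) = 1431
g(9) = 3(1431) - 3(222) = 3627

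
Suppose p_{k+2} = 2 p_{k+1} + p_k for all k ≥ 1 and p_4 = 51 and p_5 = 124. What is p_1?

8

Rearranging, p_{k-2} = p_k - 2 p_{k-1}.
p_3 = 124 - 2·51 = 22
p_2 = 51 - 2·22 = 7
p_1 = 22 - 2·7 = 8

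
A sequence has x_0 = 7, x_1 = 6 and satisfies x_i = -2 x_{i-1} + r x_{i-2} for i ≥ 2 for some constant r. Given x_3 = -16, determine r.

x_2 = -12 + 7r
x_3 = 24 - 8r
So 24 - 8r = -16, giving r = 5.

5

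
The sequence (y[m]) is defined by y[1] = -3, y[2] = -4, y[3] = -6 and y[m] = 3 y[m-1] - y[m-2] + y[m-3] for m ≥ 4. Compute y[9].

y[4] = 3·(-6) - (-4) + (-3) = -17
y[5] = 3·(-17) - (-6) + (-4) = -49
y[6] = 3·(-49) - (-17) + (-6) = -136
y[7] = 3·(-136) - (-49) + (-17) = -376
y[8] = 3·(-376) - (-136) + (-49) = -1041
y[9] = 3·(-1041) - (-376) + (-136) = -2883

-2883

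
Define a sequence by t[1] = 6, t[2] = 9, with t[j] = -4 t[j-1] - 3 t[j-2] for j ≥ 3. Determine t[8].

16389

t[3] = -4(9) - 3(6) = -54
t[4] = -4(-54) - 3(9) = 189
t[5] = -4(189) - 3(-54) = -594
t[6] = -4(-594) - 3(189) = 1809
t[7] = -4(1809) - 3(-594) = -5454
t[8] = -4(-5454) - 3(1809) = 16389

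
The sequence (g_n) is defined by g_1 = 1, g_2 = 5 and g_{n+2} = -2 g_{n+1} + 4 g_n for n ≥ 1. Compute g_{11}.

g_3 = -2(5) + 4(1) = -6
g_4 = -2(-6) + 4(5) = 32
g_5 = -2(32) + 4(-6) = -88
g_6 = -2(-88) + 4(32) = 304
g_7 = -2(304) + 4(-88) = -960
g_8 = -2(-960) + 4(304) = 3136
g_9 = -2(3136) + 4(-960) = -10112
g_{10} = -2(-10112) + 4(3136) = 32768
g_{11} = -2(32768) + 4(-10112) = -105984

-105984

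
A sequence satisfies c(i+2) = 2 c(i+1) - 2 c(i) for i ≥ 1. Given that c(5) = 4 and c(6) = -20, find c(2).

5

Rearranging, c(i-2) = (c(i) - 2 c(i-1)) / -2.
c(4) = (-20 - 2*4) / -2 = -28/-2 = 14
c(3) = (4 - 2*14) / -2 = -24/-2 = 12
c(2) = (14 - 2*12) / -2 = -10/-2 = 5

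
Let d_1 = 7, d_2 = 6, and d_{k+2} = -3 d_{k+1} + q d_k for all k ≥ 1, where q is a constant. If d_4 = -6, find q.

d_3 = -18 + 7q
d_4 = 54 - 15q
So 54 - 15q = -6, giving q = 4.

4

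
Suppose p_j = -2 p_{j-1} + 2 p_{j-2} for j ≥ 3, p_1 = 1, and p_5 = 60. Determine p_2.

-3

Let p_2 = v.
p_3 = 2 - 2v
p_4 = -4 + 6v
p_5 = 12 - 16v
So 12 - 16v = 60, giving v = -3.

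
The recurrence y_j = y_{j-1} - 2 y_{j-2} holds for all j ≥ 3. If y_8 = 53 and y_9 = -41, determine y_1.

1

Rearranging, y_{j-2} = (y_j - y_{j-1}) / -2.
y_7 = (-41 - 53) / -2 = -94/-2 = 47
y_6 = (53 - 47) / -2 = 6/-2 = -3
y_5 = (47 - (-3)) / -2 = 50/-2 = -25
y_4 = (-3 - (-25)) / -2 = 22/-2 = -11
y_3 = (-25 - (-11)) / -2 = -14/-2 = 7
y_2 = (-11 - 7) / -2 = -18/-2 = 9
y_1 = (7 - 9) / -2 = -2/-2 = 1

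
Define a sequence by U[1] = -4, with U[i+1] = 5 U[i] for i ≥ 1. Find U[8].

U[2] = 5*(-4) = -20
U[3] = 5*(-20) = -100
U[4] = 5*(-100) = -500
U[5] = 5*(-500) = -2500
U[6] = 5*(-2500) = -12500
U[7] = 5*(-12500) = -62500
U[8] = 5*(-62500) = -312500

-312500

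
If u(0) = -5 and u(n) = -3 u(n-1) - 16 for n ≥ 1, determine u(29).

The fixed point is -16/(1 + 3) = -4, so u(n) + 4 = -3(u(n-1) + 4).
Hence u(n) = -1·(-3)^n - 4.
u(29) = -1·(-3)^{29} - 4 = -1·-68630377364883 - 4 = 68630377364879.

68630377364879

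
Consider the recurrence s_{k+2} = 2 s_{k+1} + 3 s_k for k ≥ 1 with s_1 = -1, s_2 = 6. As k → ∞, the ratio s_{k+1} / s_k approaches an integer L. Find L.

3

The characteristic equation is r^2 - 2r - 3 = 0, which factors as (r - 3)(r + 1) = 0.
So the roots are 3 and -1. Since |3| > |-1| and the coefficient of 3^k is non-zero, the ratio tends to 3.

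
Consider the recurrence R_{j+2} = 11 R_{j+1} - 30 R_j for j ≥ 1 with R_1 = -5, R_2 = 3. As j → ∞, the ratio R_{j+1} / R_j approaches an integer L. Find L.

6

The characteristic equation is r^2 - 11r + 30 = 0, which factors as (r - 6)(r - 5) = 0.
So the roots are 6 and 5. Since |6| > |5| and the coefficient of 6^j is non-zero, the ratio tends to 6.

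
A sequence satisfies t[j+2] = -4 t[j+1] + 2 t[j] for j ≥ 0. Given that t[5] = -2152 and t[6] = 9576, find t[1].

-2

Rearranging, t[j-2] = (t[j] + 4 t[j-1]) / 2.
t[4] = (9576 + 4·(-2152)) / 2 = 968/2 = 484
t[3] = (-2152 + 4·484) / 2 = -216/2 = -108
t[2] = (484 + 4·(-108)) / 2 = 52/2 = 26
t[1] = (-108 + 4·26) / 2 = -4/2 = -2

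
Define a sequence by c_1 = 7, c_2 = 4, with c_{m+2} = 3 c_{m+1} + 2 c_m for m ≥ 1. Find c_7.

c_3 = 3(4) + 2(7) = 26
c_4 = 3(26) + 2(4) = 86
c_5 = 3(86) + 2(26) = 310
c_6 = 3(310) + 2(86) = 1102
c_7 = 3(1102) + 2(310) = 3926

3926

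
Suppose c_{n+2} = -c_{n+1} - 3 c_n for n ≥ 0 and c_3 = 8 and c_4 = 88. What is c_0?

8

Rearranging, c_{n-2} = (c_n + c_{n-1}) / -3.
c_2 = (88 + 8) / -3 = 96/-3 = -32
c_1 = (8 + (-32)) / -3 = -24/-3 = 8
c_0 = (-32 + 8) / -3 = -24/-3 = 8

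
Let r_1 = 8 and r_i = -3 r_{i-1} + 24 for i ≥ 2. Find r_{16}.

-28697808

The fixed point is 24/(1 + 3) = 6, so r_i - 6 = -3(r_{i-1} - 6).
Hence r_i = 2·(-3)^{i-1} + 6.
r_{16} = 2·(-3)^{15} + 6 = 2·-14348907 + 6 = -28697808.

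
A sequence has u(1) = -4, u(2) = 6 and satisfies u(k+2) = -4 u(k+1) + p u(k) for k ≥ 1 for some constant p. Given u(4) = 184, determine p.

4

u(3) = -24 - 4p
u(4) = 96 + 22p
So 96 + 22p = 184, giving p = 4.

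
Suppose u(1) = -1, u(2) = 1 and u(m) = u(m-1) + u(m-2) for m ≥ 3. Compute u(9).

8

u(3) = 1 + (-1) = 0
u(4) = 0 + 1 = 1
u(5) = 1 + 0 = 1
u(6) = 1 + 1 = 2
u(7) = 2 + 1 = 3
u(8) = 3 + 2 = 5
u(9) = 5 + 3 = 8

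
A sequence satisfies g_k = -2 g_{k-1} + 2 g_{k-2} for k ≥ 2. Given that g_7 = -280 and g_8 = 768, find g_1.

5

Rearranging, g_{k-2} = (g_k + 2 g_{k-1}) / 2.
g_6 = (768 + 2(-280)) / 2 = 208/2 = 104
g_5 = (-280 + 2(104)) / 2 = -72/2 = -36
g_4 = (104 + 2(-36)) / 2 = 32/2 = 16
g_3 = (-36 + 2(16)) / 2 = -4/2 = -2
g_2 = (16 + 2(-2)) / 2 = 12/2 = 6
g_1 = (-2 + 2(6)) / 2 = 10/2 = 5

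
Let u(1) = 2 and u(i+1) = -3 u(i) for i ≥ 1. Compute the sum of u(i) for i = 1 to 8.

u(2) = -3*2 = -6
u(3) = -3*(-6) = 18
u(4) = -3*18 = -54
u(5) = -3*(-54) = 162
u(6) = -3*162 = -486
u(7) = -3*(-486) = 1458
u(8) = -3*1458 = -4374
Sum = 2 + (-6) + 18 + (-54) + 162 + (-486) + 1458 + (-4374) = -3280

-3280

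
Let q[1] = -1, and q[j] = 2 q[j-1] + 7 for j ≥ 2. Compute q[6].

185

q[2] = 2·(-1) + 7 = 5
q[3] = 2·5 + 7 = 17
q[4] = 2·17 + 7 = 41
q[5] = 2·41 + 7 = 89
q[6] = 2·89 + 7 = 185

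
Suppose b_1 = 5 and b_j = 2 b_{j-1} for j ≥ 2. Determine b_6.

b_2 = 2·5 = 10
b_3 = 2·10 = 20
b_4 = 2·20 = 40
b_5 = 2·40 = 80
b_6 = 2·80 = 160

160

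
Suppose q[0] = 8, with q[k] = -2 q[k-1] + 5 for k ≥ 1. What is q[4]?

q[1] = -2*8 + 5 = -11
q[2] = -2*(-11) + 5 = 27
q[3] = -2*27 + 5 = -49
q[4] = -2*(-49) + 5 = 103

103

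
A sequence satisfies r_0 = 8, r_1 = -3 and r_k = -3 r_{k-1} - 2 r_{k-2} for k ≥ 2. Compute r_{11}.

r_2 = -3(-3) - 2(8) = -7
r_3 = -3(-7) - 2(-3) = 27
r_4 = -3(27) - 2(-7) = -67
r_5 = -3(-67) - 2(27) = 147
r_6 = -3(147) - 2(-67) = -307
r_7 = -3(-307) - 2(147) = 627
r_8 = -3(627) - 2(-307) = -1267
r_9 = -3(-1267) - 2(627) = 2547
r_{10} = -3(2547) - 2(-1267) = -5107
r_{11} = -3(-5107) - 2(2547) = 10227

10227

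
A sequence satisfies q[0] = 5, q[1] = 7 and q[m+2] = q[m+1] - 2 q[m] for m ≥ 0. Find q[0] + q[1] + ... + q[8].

-43

q[2] = 7 - 2*5 = -3
q[3] = (-3) - 2*7 = -17
q[4] = (-17) - 2*(-3) = -11
q[5] = (-11) - 2*(-17) = 23
q[6] = 23 - 2*(-11) = 45
q[7] = 45 - 2*23 = -1
q[8] = (-1) - 2*45 = -91
Sum = 5 + 7 + (-3) + (-17) + (-11) + 23 + 45 + (-1) + (-91) = -43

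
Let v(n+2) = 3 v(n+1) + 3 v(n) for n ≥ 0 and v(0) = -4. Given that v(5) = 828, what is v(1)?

Let v(1) = z.
v(2) = -12 + 3z
v(3) = -36 + 12z
v(4) = -144 + 45z
v(5) = -540 + 171z
So -540 + 171z = 828, giving z = 8.

8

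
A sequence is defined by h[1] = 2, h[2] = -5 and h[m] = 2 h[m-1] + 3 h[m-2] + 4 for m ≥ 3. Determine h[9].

-1638

h[3] = 2(-5) + 3(2) + 4 = 0
h[4] = 2(0) + 3(-5) + 4 = -11
h[5] = 2(-11) + 3(0) + 4 = -18
h[6] = 2(-18) + 3(-11) + 4 = -65
h[7] = 2(-65) + 3(-18) + 4 = -180
h[8] = 2(-180) + 3(-65) + 4 = -551
h[9] = 2(-551) + 3(-180) + 4 = -1638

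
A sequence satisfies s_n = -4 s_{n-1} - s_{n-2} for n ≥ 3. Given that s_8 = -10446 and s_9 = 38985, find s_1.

9

Rearranging, s_{n-2} = -(s_n + 4 s_{n-1}).
s_7 = -(38985 + 4(-10446)) = 2799
s_6 = -(-10446 + 4(2799)) = -750
s_5 = -(2799 + 4(-750)) = 201
s_4 = -(-750 + 4(201)) = -54
s_3 = -(201 + 4(-54)) = 15
s_2 = -(-54 + 4(15)) = -6
s_1 = -(15 + 4(-6)) = 9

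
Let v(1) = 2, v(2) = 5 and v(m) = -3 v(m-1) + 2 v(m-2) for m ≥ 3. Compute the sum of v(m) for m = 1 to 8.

v(3) = -3*5 + 2*2 = -11
v(4) = -3*(-11) + 2*5 = 43
v(5) = -3*43 + 2*(-11) = -151
v(6) = -3*(-151) + 2*43 = 539
v(7) = -3*539 + 2*(-151) = -1919
v(8) = -3*(-1919) + 2*539 = 6835
Sum = 2 + 5 + (-11) + 43 + (-151) + 539 + (-1919) + 6835 = 5343

5343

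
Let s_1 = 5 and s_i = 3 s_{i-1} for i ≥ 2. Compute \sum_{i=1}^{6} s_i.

s_2 = 3(5) = 15
s_3 = 3(15) = 45
s_4 = 3(45) = 135
s_5 = 3(135) = 405
s_6 = 3(405) = 1215
Sum = 5 + 15 + 45 + 135 + 405 + 1215 = 1820

1820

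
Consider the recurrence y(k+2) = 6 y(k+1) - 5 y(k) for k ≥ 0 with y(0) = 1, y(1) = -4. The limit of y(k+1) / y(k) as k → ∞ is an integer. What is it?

The characteristic equation is r^2 - 6r + 5 = 0, which factors as (r - 5)(r - 1) = 0.
So the roots are 5 and 1. Since |5| > |1| and the coefficient of 5^k is non-zero, the ratio tends to 5.

5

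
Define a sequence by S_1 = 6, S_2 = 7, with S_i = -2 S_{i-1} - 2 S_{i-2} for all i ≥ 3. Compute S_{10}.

112

S_3 = -2(7) - 2(6) = -26
S_4 = -2(-26) - 2(7) = 38
S_5 = -2(38) - 2(-26) = -24
S_6 = -2(-24) - 2(38) = -28
S_7 = -2(-28) - 2(-24) = 104
S_8 = -2(104) - 2(-28) = -152
S_9 = -2(-152) - 2(104) = 96
S_{10} = -2(96) - 2(-152) = 112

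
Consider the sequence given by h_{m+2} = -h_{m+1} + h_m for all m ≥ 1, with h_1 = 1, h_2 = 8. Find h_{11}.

h_3 = -8 + 1 = -7
h_4 = -(-7) + 8 = 15
h_5 = -15 + (-7) = -22
h_6 = -(-22) + 15 = 37
h_7 = -37 + (-22) = -59
h_8 = -(-59) + 37 = 96
h_9 = -96 + (-59) = -155
h_{10} = -(-155) + 96 = 251
h_{11} = -251 + (-155) = -406

-406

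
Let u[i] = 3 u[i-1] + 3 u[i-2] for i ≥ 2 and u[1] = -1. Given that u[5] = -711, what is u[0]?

Let u[0] = x.
u[2] = -3 + 3x
u[3] = -12 + 9x
u[4] = -45 + 36x
u[5] = -171 + 135x
So -171 + 135x = -711, giving x = -4.

-4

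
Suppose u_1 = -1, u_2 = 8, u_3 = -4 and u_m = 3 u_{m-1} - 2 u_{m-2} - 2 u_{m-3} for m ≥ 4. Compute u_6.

-198

u_4 = 3·(-4) - 2·8 - 2·(-1) = -26
u_5 = 3·(-26) - 2·(-4) - 2·8 = -86
u_6 = 3·(-86) - 2·(-26) - 2·(-4) = -198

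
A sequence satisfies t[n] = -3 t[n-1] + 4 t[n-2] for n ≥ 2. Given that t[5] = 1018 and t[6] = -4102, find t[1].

Rearranging, t[n-2] = (t[n] + 3 t[n-1]) / 4.
t[4] = (-4102 + 3·1018) / 4 = -1048/4 = -262
t[3] = (1018 + 3·(-262)) / 4 = 232/4 = 58
t[2] = (-262 + 3·58) / 4 = -88/4 = -22
t[1] = (58 + 3·(-22)) / 4 = -8/4 = -2

-2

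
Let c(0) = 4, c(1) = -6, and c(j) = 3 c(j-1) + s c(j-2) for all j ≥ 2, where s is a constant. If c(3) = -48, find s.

1

c(2) = -18 + 4s
c(3) = -54 + 6s
So -54 + 6s = -48, giving s = 1.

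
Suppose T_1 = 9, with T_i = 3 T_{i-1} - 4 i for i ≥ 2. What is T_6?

T_2 = 3*9 - 8 = 19
T_3 = 3*19 - 12 = 45
T_4 = 3*45 - 16 = 119
T_5 = 3*119 - 20 = 337
T_6 = 3*337 - 24 = 987

987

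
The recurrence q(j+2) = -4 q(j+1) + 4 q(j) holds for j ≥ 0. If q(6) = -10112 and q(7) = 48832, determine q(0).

Rearranging, q(j-2) = (q(j) + 4 q(j-1)) / 4.
q(5) = (48832 + 4*(-10112)) / 4 = 8384/4 = 2096
q(4) = (-10112 + 4*2096) / 4 = -1728/4 = -432
q(3) = (2096 + 4*(-432)) / 4 = 368/4 = 92
q(2) = (-432 + 4*92) / 4 = -64/4 = -16
q(1) = (92 + 4*(-16)) / 4 = 28/4 = 7
q(0) = (-16 + 4*7) / 4 = 12/4 = 3

3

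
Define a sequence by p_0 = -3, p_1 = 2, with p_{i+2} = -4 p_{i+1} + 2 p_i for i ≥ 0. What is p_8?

-105008

p_2 = -4*2 + 2*(-3) = -14
p_3 = -4*(-14) + 2*2 = 60
p_4 = -4*60 + 2*(-14) = -268
p_5 = -4*(-268) + 2*60 = 1192
p_6 = -4*1192 + 2*(-268) = -5304
p_7 = -4*(-5304) + 2*1192 = 23600
p_8 = -4*23600 + 2*(-5304) = -105008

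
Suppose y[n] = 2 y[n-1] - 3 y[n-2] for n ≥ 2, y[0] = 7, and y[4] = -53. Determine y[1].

8

Let y[1] = x.
y[2] = -21 + 2x
y[3] = -42 + x
y[4] = -21 - 4x
So -21 - 4x = -53, giving x = 8.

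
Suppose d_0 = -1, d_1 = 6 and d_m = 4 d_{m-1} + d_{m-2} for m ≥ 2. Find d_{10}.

2397911

d_2 = 4·6 + (-1) = 23
d_3 = 4·23 + 6 = 98
d_4 = 4·98 + 23 = 415
d_5 = 4·415 + 98 = 1758
d_6 = 4·1758 + 415 = 7447
d_7 = 4·7447 + 1758 = 31546
d_8 = 4·31546 + 7447 = 133631
d_9 = 4·133631 + 31546 = 566070
d_{10} = 4·566070 + 133631 = 2397911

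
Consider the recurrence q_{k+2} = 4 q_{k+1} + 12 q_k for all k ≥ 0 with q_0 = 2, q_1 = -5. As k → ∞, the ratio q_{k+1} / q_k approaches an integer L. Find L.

The characteristic equation is r^2 - 4r - 12 = 0, which factors as (r - 6)(r + 2) = 0.
So the roots are 6 and -2. Since |6| > |-2| and the coefficient of 6^k is non-zero, the ratio tends to 6.

6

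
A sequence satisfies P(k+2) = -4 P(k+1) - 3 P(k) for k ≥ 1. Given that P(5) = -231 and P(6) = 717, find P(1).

Rearranging, P(k-2) = (P(k) + 4 P(k-1)) / -3.
P(4) = (717 + 4·(-231)) / -3 = -207/-3 = 69
P(3) = (-231 + 4·69) / -3 = 45/-3 = -15
P(2) = (69 + 4·(-15)) / -3 = 9/-3 = -3
P(1) = (-15 + 4·(-3)) / -3 = -27/-3 = 9

9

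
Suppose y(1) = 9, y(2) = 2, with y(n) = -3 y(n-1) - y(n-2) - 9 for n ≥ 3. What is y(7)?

y(3) = -3(2) - 9 - 9 = -24
y(4) = -3(-24) - 2 - 9 = 61
y(5) = -3(61) - (-24) - 9 = -168
y(6) = -3(-168) - 61 - 9 = 434
y(7) = -3(434) - (-168) - 9 = -1143

-1143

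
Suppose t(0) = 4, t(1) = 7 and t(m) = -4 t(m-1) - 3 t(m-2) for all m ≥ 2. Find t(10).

-324760

t(2) = -4(7) - 3(4) = -40
t(3) = -4(-40) - 3(7) = 139
t(4) = -4(139) - 3(-40) = -436
t(5) = -4(-436) - 3(139) = 1327
t(6) = -4(1327) - 3(-436) = -4000
t(7) = -4(-4000) - 3(1327) = 12019
t(8) = -4(12019) - 3(-4000) = -36076
t(9) = -4(-36076) - 3(12019) = 108247
t(10) = -4(108247) - 3(-36076) = -324760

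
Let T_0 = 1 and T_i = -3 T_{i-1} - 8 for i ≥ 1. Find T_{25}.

-2541865828331

The fixed point is -8/(1 + 3) = -2, so T_i + 2 = -3(T_{i-1} + 2).
Hence T_i = 3·(-3)^i - 2.
T_{25} = 3·(-3)^{25} - 2 = 3·-847288609443 - 2 = -2541865828331.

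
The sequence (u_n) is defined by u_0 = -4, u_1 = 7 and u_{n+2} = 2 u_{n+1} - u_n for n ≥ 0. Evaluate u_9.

95

u_2 = 2*7 - (-4) = 18
u_3 = 2*18 - 7 = 29
u_4 = 2*29 - 18 = 40
u_5 = 2*40 - 29 = 51
u_6 = 2*51 - 40 = 62
u_7 = 2*62 - 51 = 73
u_8 = 2*73 - 62 = 84
u_9 = 2*84 - 73 = 95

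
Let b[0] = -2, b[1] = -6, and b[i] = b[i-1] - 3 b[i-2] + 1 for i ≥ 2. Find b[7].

b[2] = (-6) - 3*(-2) + 1 = 1
b[3] = 1 - 3*(-6) + 1 = 20
b[4] = 20 - 3*1 + 1 = 18
b[5] = 18 - 3*20 + 1 = -41
b[6] = (-41) - 3*18 + 1 = -94
b[7] = (-94) - 3*(-41) + 1 = 30

30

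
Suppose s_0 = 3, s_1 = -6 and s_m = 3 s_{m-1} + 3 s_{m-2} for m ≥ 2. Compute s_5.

-621

s_2 = 3*(-6) + 3*3 = -9
s_3 = 3*(-9) + 3*(-6) = -45
s_4 = 3*(-45) + 3*(-9) = -162
s_5 = 3*(-162) + 3*(-45) = -621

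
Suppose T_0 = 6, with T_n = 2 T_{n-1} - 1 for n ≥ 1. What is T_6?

321

T_1 = 2(6) - 1 = 11
T_2 = 2(11) - 1 = 21
T_3 = 2(21) - 1 = 41
T_4 = 2(41) - 1 = 81
T_5 = 2(81) - 1 = 161
T_6 = 2(161) - 1 = 321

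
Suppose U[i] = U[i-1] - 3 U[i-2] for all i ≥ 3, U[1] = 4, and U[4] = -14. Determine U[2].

Let U[2] = x.
U[3] = -12 + x
U[4] = -12 - 2x
So -12 - 2x = -14, giving x = 1.

1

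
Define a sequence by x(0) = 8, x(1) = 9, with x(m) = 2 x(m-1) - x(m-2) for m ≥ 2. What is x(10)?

18

x(2) = 2*9 - 8 = 10
x(3) = 2*10 - 9 = 11
x(4) = 2*11 - 10 = 12
x(5) = 2*12 - 11 = 13
x(6) = 2*13 - 12 = 14
x(7) = 2*14 - 13 = 15
x(8) = 2*15 - 14 = 16
x(9) = 2*16 - 15 = 17
x(10) = 2*17 - 16 = 18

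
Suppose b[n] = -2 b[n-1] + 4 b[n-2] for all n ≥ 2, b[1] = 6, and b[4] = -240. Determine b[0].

-3

Let b[0] = x.
b[2] = -12 + 4x
b[3] = 48 - 8x
b[4] = -144 + 32x
So -144 + 32x = -240, giving x = -3.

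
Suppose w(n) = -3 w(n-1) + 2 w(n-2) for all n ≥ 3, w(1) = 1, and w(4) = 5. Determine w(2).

1

Let w(2) = v.
w(3) = 2 - 3v
w(4) = -6 + 11v
So -6 + 11v = 5, giving v = 1.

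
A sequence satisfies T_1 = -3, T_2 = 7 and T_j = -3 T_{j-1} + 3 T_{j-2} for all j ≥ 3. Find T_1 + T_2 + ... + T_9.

-69098

T_3 = -3(7) + 3(-3) = -30
T_4 = -3(-30) + 3(7) = 111
T_5 = -3(111) + 3(-30) = -423
T_6 = -3(-423) + 3(111) = 1602
T_7 = -3(1602) + 3(-423) = -6075
T_8 = -3(-6075) + 3(1602) = 23031
T_9 = -3(23031) + 3(-6075) = -87318
Sum = (-3) + 7 + (-30) + 111 + (-423) + 1602 + (-6075) + 23031 + (-87318) = -69098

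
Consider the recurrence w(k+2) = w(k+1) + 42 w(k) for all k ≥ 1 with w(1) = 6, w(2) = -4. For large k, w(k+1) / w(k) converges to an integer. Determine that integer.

The characteristic equation is r^2 - r - 42 = 0, which factors as (r - 7)(r + 6) = 0.
So the roots are 7 and -6. Since |7| > |-6| and the coefficient of 7^k is non-zero, the ratio tends to 7.

7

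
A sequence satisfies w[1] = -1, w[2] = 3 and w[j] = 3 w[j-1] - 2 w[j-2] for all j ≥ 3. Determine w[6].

w[3] = 3·3 - 2·(-1) = 11
w[4] = 3·11 - 2·3 = 27
w[5] = 3·27 - 2·11 = 59
w[6] = 3·59 - 2·27 = 123

123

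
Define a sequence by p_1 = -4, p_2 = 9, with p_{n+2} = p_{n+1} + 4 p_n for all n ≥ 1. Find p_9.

1073

p_3 = 9 + 4*(-4) = -7
p_4 = (-7) + 4*9 = 29
p_5 = 29 + 4*(-7) = 1
p_6 = 1 + 4*29 = 117
p_7 = 117 + 4*1 = 121
p_8 = 121 + 4*117 = 589
p_9 = 589 + 4*121 = 1073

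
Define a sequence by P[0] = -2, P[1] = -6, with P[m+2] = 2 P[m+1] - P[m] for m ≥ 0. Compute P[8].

-34

P[2] = 2(-6) - (-2) = -10
P[3] = 2(-10) - (-6) = -14
P[4] = 2(-14) - (-10) = -18
P[5] = 2(-18) - (-14) = -22
P[6] = 2(-22) - (-18) = -26
P[7] = 2(-26) - (-22) = -30
P[8] = 2(-30) - (-26) = -34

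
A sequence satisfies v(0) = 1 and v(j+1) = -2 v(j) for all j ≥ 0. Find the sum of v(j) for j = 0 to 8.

v(1) = -2*1 = -2
v(2) = -2*(-2) = 4
v(3) = -2*4 = -8
v(4) = -2*(-8) = 16
v(5) = -2*16 = -32
v(6) = -2*(-32) = 64
v(7) = -2*64 = -128
v(8) = -2*(-128) = 256
Sum = 1 + (-2) + 4 + (-8) + 16 + (-32) + 64 + (-128) + 256 = 171

171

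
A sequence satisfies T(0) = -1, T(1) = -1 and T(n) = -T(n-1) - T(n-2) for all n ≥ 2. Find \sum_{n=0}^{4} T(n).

T(2) = -(-1) - (-1) = 2
T(3) = -2 - (-1) = -1
T(4) = -(-1) - 2 = -1
Sum = (-1) + (-1) + 2 + (-1) + (-1) = -2

-2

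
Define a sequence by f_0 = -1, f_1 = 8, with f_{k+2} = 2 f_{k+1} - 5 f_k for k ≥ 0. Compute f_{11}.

f_2 = 2*8 - 5*(-1) = 21
f_3 = 2*21 - 5*8 = 2
f_4 = 2*2 - 5*21 = -101
f_5 = 2*(-101) - 5*2 = -212
f_6 = 2*(-212) - 5*(-101) = 81
f_7 = 2*81 - 5*(-212) = 1222
f_8 = 2*1222 - 5*81 = 2039
f_9 = 2*2039 - 5*1222 = -2032
f_{10} = 2*(-2032) - 5*2039 = -14259
f_{11} = 2*(-14259) - 5*(-2032) = -18358

-18358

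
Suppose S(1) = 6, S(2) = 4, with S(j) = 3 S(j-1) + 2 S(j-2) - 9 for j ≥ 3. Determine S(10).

86230

S(3) = 3(4) + 2(6) - 9 = 15
S(4) = 3(15) + 2(4) - 9 = 44
S(5) = 3(44) + 2(15) - 9 = 153
S(6) = 3(153) + 2(44) - 9 = 538
S(7) = 3(538) + 2(153) - 9 = 1911
S(8) = 3(1911) + 2(538) - 9 = 6800
S(9) = 3(6800) + 2(1911) - 9 = 24213
S(10) = 3(24213) + 2(6800) - 9 = 86230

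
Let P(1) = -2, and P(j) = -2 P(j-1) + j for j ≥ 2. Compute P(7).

-161

P(2) = -2(-2) + 2 = 6
P(3) = -2(6) + 3 = -9
P(4) = -2(-9) + 4 = 22
P(5) = -2(22) + 5 = -39
P(6) = -2(-39) + 6 = 84
P(7) = -2(84) + 7 = -161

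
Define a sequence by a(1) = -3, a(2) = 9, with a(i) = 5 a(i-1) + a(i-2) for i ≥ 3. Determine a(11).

a(3) = 5(9) + (-3) = 42
a(4) = 5(42) + 9 = 219
a(5) = 5(219) + 42 = 1137
a(6) = 5(1137) + 219 = 5904
a(7) = 5(5904) + 1137 = 30657
a(8) = 5(30657) + 5904 = 159189
a(9) = 5(159189) + 30657 = 826602
a(10) = 5(826602) + 159189 = 4292199
a(11) = 5(4292199) + 826602 = 22287597

22287597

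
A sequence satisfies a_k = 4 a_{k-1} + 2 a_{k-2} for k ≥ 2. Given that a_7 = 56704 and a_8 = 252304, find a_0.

9

Rearranging, a_{k-2} = (a_k - 4 a_{k-1}) / 2.
a_6 = (252304 - 4*56704) / 2 = 25488/2 = 12744
a_5 = (56704 - 4*12744) / 2 = 5728/2 = 2864
a_4 = (12744 - 4*2864) / 2 = 1288/2 = 644
a_3 = (2864 - 4*644) / 2 = 288/2 = 144
a_2 = (644 - 4*144) / 2 = 68/2 = 34
a_1 = (144 - 4*34) / 2 = 8/2 = 4
a_0 = (34 - 4*4) / 2 = 18/2 = 9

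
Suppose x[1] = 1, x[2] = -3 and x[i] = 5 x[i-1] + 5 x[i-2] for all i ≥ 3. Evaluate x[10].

x[3] = 5·(-3) + 5·1 = -10
x[4] = 5·(-10) + 5·(-3) = -65
x[5] = 5·(-65) + 5·(-10) = -375
x[6] = 5·(-375) + 5·(-65) = -2200
x[7] = 5·(-2200) + 5·(-375) = -12875
x[8] = 5·(-12875) + 5·(-2200) = -75375
x[9] = 5·(-75375) + 5·(-12875) = -441250
x[10] = 5·(-441250) + 5·(-75375) = -2583125

-2583125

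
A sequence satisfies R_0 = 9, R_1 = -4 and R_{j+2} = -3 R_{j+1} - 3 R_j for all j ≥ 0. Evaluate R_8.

R_2 = -3·(-4) - 3·9 = -15
R_3 = -3·(-15) - 3·(-4) = 57
R_4 = -3·57 - 3·(-15) = -126
R_5 = -3·(-126) - 3·57 = 207
R_6 = -3·207 - 3·(-126) = -243
R_7 = -3·(-243) - 3·207 = 108
R_8 = -3·108 - 3·(-243) = 405

405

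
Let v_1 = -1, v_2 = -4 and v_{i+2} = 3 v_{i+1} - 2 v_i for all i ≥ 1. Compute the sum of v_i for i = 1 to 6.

v_3 = 3(-4) - 2(-1) = -10
v_4 = 3(-10) - 2(-4) = -22
v_5 = 3(-22) - 2(-10) = -46
v_6 = 3(-46) - 2(-22) = -94
Sum = (-1) + (-4) + (-10) + (-22) + (-46) + (-94) = -177

-177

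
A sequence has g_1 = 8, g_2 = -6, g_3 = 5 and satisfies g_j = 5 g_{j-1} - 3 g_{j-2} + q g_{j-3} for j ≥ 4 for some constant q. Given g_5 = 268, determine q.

2

g_4 = 43 + 8q
g_5 = 200 + 34q
So 200 + 34q = 268, giving q = 2.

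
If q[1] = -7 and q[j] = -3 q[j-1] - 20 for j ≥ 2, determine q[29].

-45753584909927

The fixed point is -20/(1 + 3) = -5, so q[j] + 5 = -3(q[j-1] + 5).
Hence q[j] = -2·(-3)^{j-1} - 5.
q[29] = -2·(-3)^{28} - 5 = -2·22876792454961 - 5 = -45753584909927.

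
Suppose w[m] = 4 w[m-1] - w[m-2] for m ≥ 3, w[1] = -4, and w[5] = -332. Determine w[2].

Let w[2] = y.
w[3] = 4 + 4y
w[4] = 16 + 15y
w[5] = 60 + 56y
So 60 + 56y = -332, giving y = -7.

-7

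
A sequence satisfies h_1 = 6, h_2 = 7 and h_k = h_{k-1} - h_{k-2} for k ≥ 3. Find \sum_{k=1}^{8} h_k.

h_3 = 7 - 6 = 1
h_4 = 1 - 7 = -6
h_5 = (-6) - 1 = -7
h_6 = (-7) - (-6) = -1
h_7 = (-1) - (-7) = 6
h_8 = 6 - (-1) = 7
Sum = 6 + 7 + 1 + (-6) + (-7) + (-1) + 6 + 7 = 13

13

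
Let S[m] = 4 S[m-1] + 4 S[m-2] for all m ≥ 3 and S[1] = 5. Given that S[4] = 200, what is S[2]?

Let S[2] = v.
S[3] = 20 + 4v
S[4] = 80 + 20v
So 80 + 20v = 200, giving v = 6.

6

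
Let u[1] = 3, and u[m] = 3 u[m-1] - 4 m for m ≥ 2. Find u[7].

-1441

u[2] = 3*3 - 8 = 1
u[3] = 3*1 - 12 = -9
u[4] = 3*(-9) - 16 = -43
u[5] = 3*(-43) - 20 = -149
u[6] = 3*(-149) - 24 = -471
u[7] = 3*(-471) - 28 = -1441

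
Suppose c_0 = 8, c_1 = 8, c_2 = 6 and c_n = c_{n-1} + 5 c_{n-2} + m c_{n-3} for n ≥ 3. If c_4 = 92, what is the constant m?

c_3 = 46 + 8m
c_4 = 76 + 16m
So 76 + 16m = 92, giving m = 1.

1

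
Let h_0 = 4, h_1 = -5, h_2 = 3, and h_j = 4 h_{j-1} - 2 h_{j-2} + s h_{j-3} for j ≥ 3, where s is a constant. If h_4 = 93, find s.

h_3 = 22 + 4s
h_4 = 82 + 11s
So 82 + 11s = 93, giving s = 1.

1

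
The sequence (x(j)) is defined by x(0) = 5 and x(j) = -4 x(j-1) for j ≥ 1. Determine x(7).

x(1) = -4*5 = -20
x(2) = -4*(-20) = 80
x(3) = -4*80 = -320
x(4) = -4*(-320) = 1280
x(5) = -4*1280 = -5120
x(6) = -4*(-5120) = 20480
x(7) = -4*20480 = -81920

-81920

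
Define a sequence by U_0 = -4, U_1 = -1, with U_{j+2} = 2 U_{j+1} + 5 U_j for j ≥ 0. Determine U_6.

U_2 = 2·(-1) + 5·(-4) = -22
U_3 = 2·(-22) + 5·(-1) = -49
U_4 = 2·(-49) + 5·(-22) = -208
U_5 = 2·(-208) + 5·(-49) = -661
U_6 = 2·(-661) + 5·(-208) = -2362

-2362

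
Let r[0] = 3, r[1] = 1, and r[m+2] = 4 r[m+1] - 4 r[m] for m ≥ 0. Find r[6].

r[2] = 4*1 - 4*3 = -8
r[3] = 4*(-8) - 4*1 = -36
r[4] = 4*(-36) - 4*(-8) = -112
r[5] = 4*(-112) - 4*(-36) = -304
r[6] = 4*(-304) - 4*(-112) = -768

-768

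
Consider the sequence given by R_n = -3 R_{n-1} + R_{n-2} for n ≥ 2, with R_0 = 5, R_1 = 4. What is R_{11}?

351739

R_2 = -3*4 + 5 = -7
R_3 = -3*(-7) + 4 = 25
R_4 = -3*25 + (-7) = -82
R_5 = -3*(-82) + 25 = 271
R_6 = -3*271 + (-82) = -895
R_7 = -3*(-895) + 271 = 2956
R_8 = -3*2956 + (-895) = -9763
R_9 = -3*(-9763) + 2956 = 32245
R_{10} = -3*32245 + (-9763) = -106498
R_{11} = -3*(-106498) + 32245 = 351739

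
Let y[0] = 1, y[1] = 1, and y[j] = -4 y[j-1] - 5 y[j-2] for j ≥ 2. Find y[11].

y[2] = -4*1 - 5*1 = -9
y[3] = -4*(-9) - 5*1 = 31
y[4] = -4*31 - 5*(-9) = -79
y[5] = -4*(-79) - 5*31 = 161
y[6] = -4*161 - 5*(-79) = -249
y[7] = -4*(-249) - 5*161 = 191
y[8] = -4*191 - 5*(-249) = 481
y[9] = -4*481 - 5*191 = -2879
y[10] = -4*(-2879) - 5*481 = 9111
y[11] = -4*9111 - 5*(-2879) = -22049

-22049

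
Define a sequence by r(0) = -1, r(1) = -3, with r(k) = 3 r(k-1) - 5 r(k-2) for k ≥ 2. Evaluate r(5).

72

r(2) = 3(-3) - 5(-1) = -4
r(3) = 3(-4) - 5(-3) = 3
r(4) = 3(3) - 5(-4) = 29
r(5) = 3(29) - 5(3) = 72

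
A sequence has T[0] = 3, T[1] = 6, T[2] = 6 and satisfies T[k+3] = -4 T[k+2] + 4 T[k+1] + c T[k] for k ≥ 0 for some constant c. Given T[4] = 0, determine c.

4

T[3] = 3c
T[4] = 24 - 6c
So 24 - 6c = 0, giving c = 4.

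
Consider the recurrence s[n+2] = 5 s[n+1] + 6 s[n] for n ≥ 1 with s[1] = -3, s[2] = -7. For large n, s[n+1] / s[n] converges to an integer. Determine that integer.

The characteristic equation is r^2 - 5r - 6 = 0, which factors as (r - 6)(r + 1) = 0.
So the roots are 6 and -1. Since |6| > |-1| and the coefficient of 6^n is non-zero, the ratio tends to 6.

6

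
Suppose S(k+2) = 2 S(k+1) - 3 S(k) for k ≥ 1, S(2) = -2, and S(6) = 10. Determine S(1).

Let S(1) = x.
S(3) = -4 - 3x
S(4) = -2 - 6x
S(5) = 8 - 3x
S(6) = 22 + 12x
So 22 + 12x = 10, giving x = -1.

-1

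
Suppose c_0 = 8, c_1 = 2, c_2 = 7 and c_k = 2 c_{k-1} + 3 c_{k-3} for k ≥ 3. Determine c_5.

185

c_3 = 2·7 + 3·8 = 38
c_4 = 2·38 + 3·2 = 82
c_5 = 2·82 + 3·7 = 185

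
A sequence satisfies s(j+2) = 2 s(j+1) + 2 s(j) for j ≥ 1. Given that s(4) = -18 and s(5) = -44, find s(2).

-5

Rearranging, s(j-2) = (s(j) - 2 s(j-1)) / 2.
s(3) = (-44 - 2*(-18)) / 2 = -8/2 = -4
s(2) = (-18 - 2*(-4)) / 2 = -10/2 = -5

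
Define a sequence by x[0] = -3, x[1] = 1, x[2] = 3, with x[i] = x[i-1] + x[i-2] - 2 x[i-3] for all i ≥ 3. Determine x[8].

-25

x[3] = 3 + 1 - 2*(-3) = 10
x[4] = 10 + 3 - 2*1 = 11
x[5] = 11 + 10 - 2*3 = 15
x[6] = 15 + 11 - 2*10 = 6
x[7] = 6 + 15 - 2*11 = -1
x[8] = (-1) + 6 - 2*15 = -25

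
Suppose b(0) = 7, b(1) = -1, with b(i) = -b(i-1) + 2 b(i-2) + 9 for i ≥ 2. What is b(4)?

b(2) = -(-1) + 2*7 + 9 = 24
b(3) = -24 + 2*(-1) + 9 = -17
b(4) = -(-17) + 2*24 + 9 = 74

74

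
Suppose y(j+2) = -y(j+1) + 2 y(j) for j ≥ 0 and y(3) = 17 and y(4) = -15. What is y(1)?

Rearranging, y(j-2) = (y(j) + y(j-1)) / 2.
y(2) = (-15 + 17) / 2 = 2/2 = 1
y(1) = (17 + 1) / 2 = 18/2 = 9

9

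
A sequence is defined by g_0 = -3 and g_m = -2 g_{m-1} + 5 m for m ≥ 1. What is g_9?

2121

g_1 = -2·(-3) + 5 = 11
g_2 = -2·11 + 10 = -12
g_3 = -2·(-12) + 15 = 39
g_4 = -2·39 + 20 = -58
g_5 = -2·(-58) + 25 = 141
g_6 = -2·141 + 30 = -252
g_7 = -2·(-252) + 35 = 539
g_8 = -2·539 + 40 = -1038
g_9 = -2·(-1038) + 45 = 2121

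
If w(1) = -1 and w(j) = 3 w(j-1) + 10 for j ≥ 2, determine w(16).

57395623

The fixed point is 10/(1 - 3) = -5, so w(j) + 5 = 3(w(j-1) + 5).
Hence w(j) = 4·3^{j-1} - 5.
w(16) = 4·3^{15} - 5 = 4·14348907 - 5 = 57395623.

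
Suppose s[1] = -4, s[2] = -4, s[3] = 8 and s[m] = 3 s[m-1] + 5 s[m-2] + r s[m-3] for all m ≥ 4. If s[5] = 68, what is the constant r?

-1

s[4] = 4 - 4r
s[5] = 52 - 16r
So 52 - 16r = 68, giving r = -1.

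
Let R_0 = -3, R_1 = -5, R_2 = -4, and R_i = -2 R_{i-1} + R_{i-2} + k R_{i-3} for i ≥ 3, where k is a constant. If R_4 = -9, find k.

R_3 = 3 - 3k
R_4 = -10 + k
So -10 + k = -9, giving k = 1.

1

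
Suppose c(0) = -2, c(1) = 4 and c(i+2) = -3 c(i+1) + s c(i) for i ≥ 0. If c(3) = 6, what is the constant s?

-3

c(2) = -12 - 2s
c(3) = 36 + 10s
So 36 + 10s = 6, giving s = -3.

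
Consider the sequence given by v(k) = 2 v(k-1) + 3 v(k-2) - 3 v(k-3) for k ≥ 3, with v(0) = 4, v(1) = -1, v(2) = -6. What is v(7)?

v(3) = 2·(-6) + 3·(-1) - 3·4 = -27
v(4) = 2·(-27) + 3·(-6) - 3·(-1) = -69
v(5) = 2·(-69) + 3·(-27) - 3·(-6) = -201
v(6) = 2·(-201) + 3·(-69) - 3·(-27) = -528
v(7) = 2·(-528) + 3·(-201) - 3·(-69) = -1452

-1452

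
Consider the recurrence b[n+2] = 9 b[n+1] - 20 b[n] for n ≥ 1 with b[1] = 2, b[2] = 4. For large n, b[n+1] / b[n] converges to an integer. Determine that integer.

The characteristic equation is r^2 - 9r + 20 = 0, which factors as (r - 5)(r - 4) = 0.
So the roots are 5 and 4. Since |5| > |4| and the coefficient of 5^n is non-zero, the ratio tends to 5.

5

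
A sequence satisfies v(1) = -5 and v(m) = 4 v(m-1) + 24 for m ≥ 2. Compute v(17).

12884901880

The fixed point is 24/(1 - 4) = -8, so v(m) + 8 = 4(v(m-1) + 8).
Hence v(m) = 3·4^{m-1} - 8.
v(17) = 3·4^{16} - 8 = 3·4294967296 - 8 = 12884901880.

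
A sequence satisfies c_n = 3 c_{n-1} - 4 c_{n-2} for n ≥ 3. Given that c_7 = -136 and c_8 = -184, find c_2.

Rearranging, c_{n-2} = (c_n - 3 c_{n-1}) / -4.
c_6 = (-184 - 3*(-136)) / -4 = 224/-4 = -56
c_5 = (-136 - 3*(-56)) / -4 = 32/-4 = -8
c_4 = (-56 - 3*(-8)) / -4 = -32/-4 = 8
c_3 = (-8 - 3*8) / -4 = -32/-4 = 8
c_2 = (8 - 3*8) / -4 = -16/-4 = 4

4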